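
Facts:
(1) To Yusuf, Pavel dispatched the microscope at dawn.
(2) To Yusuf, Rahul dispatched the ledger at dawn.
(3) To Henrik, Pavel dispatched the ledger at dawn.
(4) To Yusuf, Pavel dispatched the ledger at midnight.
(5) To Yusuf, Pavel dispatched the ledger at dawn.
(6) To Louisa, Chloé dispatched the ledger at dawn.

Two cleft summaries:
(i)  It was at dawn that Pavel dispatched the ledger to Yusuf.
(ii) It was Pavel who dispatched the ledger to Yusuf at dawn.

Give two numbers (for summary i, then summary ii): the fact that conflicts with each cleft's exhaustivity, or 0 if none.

4, 2

Summary (i) focuses "at dawn" (the setting); background Pavel as agent and the ledger as thing and Yusuf as recipient. Fact (4) matches that background with setting = at midnight — refutes (i).
Summary (ii) focuses "Pavel" (the agent); background the ledger as thing and Yusuf as recipient and at dawn as setting. Fact (2) matches that background with agent = Rahul — refutes (ii).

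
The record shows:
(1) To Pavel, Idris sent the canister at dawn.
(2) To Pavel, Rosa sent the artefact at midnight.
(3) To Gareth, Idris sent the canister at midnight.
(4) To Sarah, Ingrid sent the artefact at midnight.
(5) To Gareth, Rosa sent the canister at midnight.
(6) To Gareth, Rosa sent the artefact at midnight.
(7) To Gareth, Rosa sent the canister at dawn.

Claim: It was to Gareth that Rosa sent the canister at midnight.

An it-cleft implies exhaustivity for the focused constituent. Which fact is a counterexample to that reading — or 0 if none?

0

The cleft puts "Gareth" in focus and presupposes the open proposition with Rosa as agent and the canister as thing and at midnight as setting.
The exhaustive reading says no other recipient fits that background.
No listed fact matches the background with a different recipient. Exhaustivity holds.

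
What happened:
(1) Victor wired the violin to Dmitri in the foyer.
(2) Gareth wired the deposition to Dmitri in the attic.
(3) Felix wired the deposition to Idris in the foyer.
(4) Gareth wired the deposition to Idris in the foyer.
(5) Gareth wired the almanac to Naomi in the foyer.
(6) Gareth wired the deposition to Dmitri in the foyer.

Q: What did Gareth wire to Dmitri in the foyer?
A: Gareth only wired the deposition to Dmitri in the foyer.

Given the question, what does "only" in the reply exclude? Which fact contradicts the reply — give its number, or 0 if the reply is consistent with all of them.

0

Answering "What did ...?" puts focus on the thing — here, "the deposition".
"Only" then excludes alternative things while the background — Gareth as agent and Dmitri as recipient and in the foyer as setting — is held fixed.
No fact keeps Gareth as agent and Dmitri as recipient and in the foyer as setting while changing the thing; every other fact differs on something backgrounded. The reply stands.
(Fact (4) would refute a reading with focus on the recipient — but that is not what the question asks.)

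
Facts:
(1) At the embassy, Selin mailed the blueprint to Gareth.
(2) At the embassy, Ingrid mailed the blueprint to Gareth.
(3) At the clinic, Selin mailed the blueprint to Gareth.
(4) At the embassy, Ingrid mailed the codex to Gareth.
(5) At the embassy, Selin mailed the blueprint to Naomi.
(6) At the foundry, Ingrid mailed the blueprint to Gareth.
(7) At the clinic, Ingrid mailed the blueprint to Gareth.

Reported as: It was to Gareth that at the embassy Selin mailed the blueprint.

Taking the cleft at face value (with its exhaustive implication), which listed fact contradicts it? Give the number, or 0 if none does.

5

The cleft puts "Gareth" in focus and presupposes the open proposition with same agent, thing, setting (Selin / the blueprint / at the embassy).
The exhaustive reading says no other recipient fits that background.
But fact (5) also has same agent, thing, setting (Selin / the blueprint / at the embassy), with recipient = Naomi — so the exhaustive reading fails.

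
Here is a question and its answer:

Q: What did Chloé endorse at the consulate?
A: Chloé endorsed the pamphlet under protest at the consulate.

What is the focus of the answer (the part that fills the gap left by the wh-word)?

the pamphlet

The wh-word "what" asks about the direct object.
In the answer, "Chloé" and "at the consulate" are given — repeated from the question.
"under protest" is also new, but it specifies the manner, which is not what the question asks about — so it is not the focus.
The constituent filling the direct object gap is "the pamphlet"; that is the focus.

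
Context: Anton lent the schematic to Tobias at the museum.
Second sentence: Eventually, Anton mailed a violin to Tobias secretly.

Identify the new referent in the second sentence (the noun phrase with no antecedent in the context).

a violin

"Anton" and "Tobias" in the second sentence are given — already mentioned in the context.
"a violin" has no antecedent in the context; it is discourse-new (the indefinite article also signals a new referent).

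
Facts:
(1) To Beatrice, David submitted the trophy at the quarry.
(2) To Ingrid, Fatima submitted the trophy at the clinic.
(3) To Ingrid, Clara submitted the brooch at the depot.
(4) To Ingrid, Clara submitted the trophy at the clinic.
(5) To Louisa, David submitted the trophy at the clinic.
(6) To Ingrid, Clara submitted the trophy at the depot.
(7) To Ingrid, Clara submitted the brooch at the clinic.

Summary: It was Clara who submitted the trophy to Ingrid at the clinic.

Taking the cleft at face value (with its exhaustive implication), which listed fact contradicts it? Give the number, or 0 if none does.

2

Focus of the cleft: "Clara" (the agent). Presupposed background: the trophy as thing and Ingrid as recipient and at the clinic as setting.
The exhaustive reading says no other agent fits that background.
But fact (2) also has the trophy as thing and Ingrid as recipient and at the clinic as setting, with agent = Fatima — so the exhaustive reading fails.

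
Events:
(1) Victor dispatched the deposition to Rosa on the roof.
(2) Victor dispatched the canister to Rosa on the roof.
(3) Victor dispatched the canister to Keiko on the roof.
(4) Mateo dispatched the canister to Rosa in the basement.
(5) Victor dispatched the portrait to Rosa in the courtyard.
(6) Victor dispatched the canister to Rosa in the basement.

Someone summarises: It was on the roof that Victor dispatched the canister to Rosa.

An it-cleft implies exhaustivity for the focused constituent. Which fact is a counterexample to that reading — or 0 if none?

Focus of the cleft: "on the roof" (the setting). Presupposed background: same agent, thing, recipient (Victor / the canister / Rosa).
The exhaustive reading says no other setting fits that background.
Fact (6) shares the background but with setting = in the basement; exhaustivity is violated.

6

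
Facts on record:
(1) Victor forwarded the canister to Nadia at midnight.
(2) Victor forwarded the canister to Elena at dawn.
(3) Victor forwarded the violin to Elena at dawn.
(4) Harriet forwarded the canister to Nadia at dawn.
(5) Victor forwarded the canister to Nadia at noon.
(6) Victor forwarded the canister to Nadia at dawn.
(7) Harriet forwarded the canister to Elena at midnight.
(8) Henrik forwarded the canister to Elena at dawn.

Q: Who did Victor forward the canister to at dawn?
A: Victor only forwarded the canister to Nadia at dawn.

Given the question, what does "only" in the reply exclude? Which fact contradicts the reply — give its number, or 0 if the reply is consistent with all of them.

2

Answering "Who did ... to ...?" puts focus on the recipient — here, "Nadia".
"Only" then excludes alternative recipients while the background — same agent, thing, setting (Victor / the canister / at dawn) — is held fixed.
Fact (2) shares the background with a different recipient (Elena) — counterexample.
(Fact (1) would refute a reading with focus on the setting — but that is not what the question asks.)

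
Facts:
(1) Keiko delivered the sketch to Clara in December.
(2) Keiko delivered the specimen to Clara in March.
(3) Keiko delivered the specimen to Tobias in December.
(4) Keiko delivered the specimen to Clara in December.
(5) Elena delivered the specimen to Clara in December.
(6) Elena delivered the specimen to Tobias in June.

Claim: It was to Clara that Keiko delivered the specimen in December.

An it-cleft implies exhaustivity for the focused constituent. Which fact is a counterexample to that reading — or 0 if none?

Focus of the cleft: "Clara" (the recipient). Presupposed background: same agent, thing, setting (Keiko / the specimen / in December).
Exhaustivity: Clara is the only recipient satisfying that background.
Fact (3) shares the background but with recipient = Tobias; exhaustivity is violated.

3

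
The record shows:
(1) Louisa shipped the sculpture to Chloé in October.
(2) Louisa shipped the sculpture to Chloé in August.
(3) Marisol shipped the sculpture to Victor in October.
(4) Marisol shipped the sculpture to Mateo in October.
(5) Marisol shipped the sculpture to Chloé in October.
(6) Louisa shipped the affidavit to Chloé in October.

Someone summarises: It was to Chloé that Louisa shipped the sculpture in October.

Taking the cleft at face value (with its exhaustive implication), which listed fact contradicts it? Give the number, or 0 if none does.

Focus of the cleft: "Chloé" (the recipient). Presupposed background: same agent, thing, setting (Louisa / the sculpture / in October).
The exhaustive reading says no other recipient fits that background.
No listed fact matches the background with a different recipient. Exhaustivity holds.

0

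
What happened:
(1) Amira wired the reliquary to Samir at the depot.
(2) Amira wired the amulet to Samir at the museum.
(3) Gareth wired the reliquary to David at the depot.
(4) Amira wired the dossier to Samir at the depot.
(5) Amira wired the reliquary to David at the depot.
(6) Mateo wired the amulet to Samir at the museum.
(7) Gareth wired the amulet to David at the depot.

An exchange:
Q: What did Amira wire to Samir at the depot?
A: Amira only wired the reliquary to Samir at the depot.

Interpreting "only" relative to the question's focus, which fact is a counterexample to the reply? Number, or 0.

4

The question "What did ...?" targets the thing, so in the reply the focus falls on "the reliquary".
"Only" then excludes alternative things while the background — Amira as agent and Samir as recipient and at the depot as setting — is held fixed.
Fact (4) keeps Amira as agent and Samir as recipient and at the depot as setting but has thing = the dossier; that refutes the reply.
(Fact (5) would refute a reading with focus on the recipient — but that is not what the question asks.)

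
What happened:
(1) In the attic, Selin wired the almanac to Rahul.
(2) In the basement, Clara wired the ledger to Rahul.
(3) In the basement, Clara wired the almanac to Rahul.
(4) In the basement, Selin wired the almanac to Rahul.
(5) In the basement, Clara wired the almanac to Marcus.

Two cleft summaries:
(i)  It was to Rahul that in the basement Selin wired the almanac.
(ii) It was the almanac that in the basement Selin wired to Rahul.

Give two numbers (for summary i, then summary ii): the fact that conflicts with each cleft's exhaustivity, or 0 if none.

0, 0

Summary (i) focuses "Rahul" (the recipient); background same agent, thing, setting (Selin / the almanac / in the basement). No fact matches that background with a different recipient, so 0.
Summary (ii) focuses "the almanac" (the thing); background same agent, recipient, setting (Selin / Rahul / in the basement). No fact matches that background with a different thing, so 0.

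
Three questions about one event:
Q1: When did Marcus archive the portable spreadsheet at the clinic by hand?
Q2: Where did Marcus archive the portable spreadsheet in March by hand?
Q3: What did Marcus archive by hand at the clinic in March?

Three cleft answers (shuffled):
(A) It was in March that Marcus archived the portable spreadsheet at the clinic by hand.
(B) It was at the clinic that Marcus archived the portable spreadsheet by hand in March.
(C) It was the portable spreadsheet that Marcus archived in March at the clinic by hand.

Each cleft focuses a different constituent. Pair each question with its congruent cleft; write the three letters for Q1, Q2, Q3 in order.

Q1 asks about the time; cleft (A) focuses "in March", which is the time — so Q1 → A.
Q2 asks about the location; cleft (B) focuses "at the clinic", which is the location — so Q2 → B.
Q3 asks about the direct object; cleft (C) focuses "the portable spreadsheet", which is the direct object — so Q3 → C.
Mapping: Q1→A, Q2→B, Q3→C.

ABC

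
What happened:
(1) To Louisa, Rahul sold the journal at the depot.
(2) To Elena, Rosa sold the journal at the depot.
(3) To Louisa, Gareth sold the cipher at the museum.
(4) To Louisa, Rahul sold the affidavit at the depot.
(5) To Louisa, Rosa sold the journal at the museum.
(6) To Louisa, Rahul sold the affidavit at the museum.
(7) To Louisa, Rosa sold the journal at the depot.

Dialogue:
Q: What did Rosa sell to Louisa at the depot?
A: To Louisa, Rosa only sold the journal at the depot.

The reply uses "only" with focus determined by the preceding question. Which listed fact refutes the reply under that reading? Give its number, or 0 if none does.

0

The question "What did ...?" targets the thing, so in the reply the focus falls on "the journal".
So "only" ranges over things; the rest (same agent, recipient, setting (Rosa / Louisa / at the depot)) is presupposed.
No listed fact shares that background with another thing. Nothing contradicts the reply.
(Fact (5) would refute a reading with focus on the setting — but that is not what the question asks.)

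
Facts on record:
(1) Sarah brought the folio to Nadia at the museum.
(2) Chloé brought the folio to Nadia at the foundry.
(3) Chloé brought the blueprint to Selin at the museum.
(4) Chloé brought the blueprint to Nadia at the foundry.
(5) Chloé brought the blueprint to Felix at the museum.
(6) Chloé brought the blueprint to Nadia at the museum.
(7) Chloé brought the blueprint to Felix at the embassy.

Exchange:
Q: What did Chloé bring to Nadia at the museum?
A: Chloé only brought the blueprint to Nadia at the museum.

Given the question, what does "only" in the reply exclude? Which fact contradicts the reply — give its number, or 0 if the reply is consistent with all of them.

0

The question "What did ...?" targets the thing, so in the reply the focus falls on "the blueprint".
"Only" then excludes alternative things while the background — agent = Chloé, recipient = Nadia, setting = at the museum — is held fixed.
No listed fact shares that background with another thing. Nothing contradicts the reply.
(Fact (3) would refute a reading with focus on the recipient — but that is not what the question asks.)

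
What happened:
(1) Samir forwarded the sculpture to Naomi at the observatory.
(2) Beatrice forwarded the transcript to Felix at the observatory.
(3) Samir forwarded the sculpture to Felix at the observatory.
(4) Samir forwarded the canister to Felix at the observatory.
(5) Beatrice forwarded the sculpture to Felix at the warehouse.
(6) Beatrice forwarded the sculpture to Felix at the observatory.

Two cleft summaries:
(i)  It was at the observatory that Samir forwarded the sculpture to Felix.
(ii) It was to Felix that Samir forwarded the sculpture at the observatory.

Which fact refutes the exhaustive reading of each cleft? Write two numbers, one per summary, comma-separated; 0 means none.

0, 1

(i): focus "at the observatory". No fact shares Samir as agent and the sculpture as thing and Felix as recipient with a different setting. 0.
(ii): focus "Felix". Looking for Samir as agent and the sculpture as thing and at the observatory as setting with some other recipient — fact (1) has Naomi there. Refuted.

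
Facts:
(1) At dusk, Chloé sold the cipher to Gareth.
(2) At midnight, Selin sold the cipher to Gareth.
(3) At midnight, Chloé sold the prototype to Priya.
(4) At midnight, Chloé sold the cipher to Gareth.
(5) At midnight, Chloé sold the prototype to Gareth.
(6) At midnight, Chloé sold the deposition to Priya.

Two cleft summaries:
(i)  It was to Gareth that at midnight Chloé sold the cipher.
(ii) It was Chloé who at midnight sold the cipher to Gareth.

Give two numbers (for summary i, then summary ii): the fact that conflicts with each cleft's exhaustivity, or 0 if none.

0, 2

Summary (i) focuses "Gareth" (the recipient); background same agent, thing, setting (Chloé / the cipher / at midnight). No fact matches that background with a different recipient, so 0.
Summary (ii) focuses "Chloé" (the agent); background same thing, recipient, setting (the cipher / Gareth / at midnight). Fact (2) matches that background with agent = Selin — refutes (ii).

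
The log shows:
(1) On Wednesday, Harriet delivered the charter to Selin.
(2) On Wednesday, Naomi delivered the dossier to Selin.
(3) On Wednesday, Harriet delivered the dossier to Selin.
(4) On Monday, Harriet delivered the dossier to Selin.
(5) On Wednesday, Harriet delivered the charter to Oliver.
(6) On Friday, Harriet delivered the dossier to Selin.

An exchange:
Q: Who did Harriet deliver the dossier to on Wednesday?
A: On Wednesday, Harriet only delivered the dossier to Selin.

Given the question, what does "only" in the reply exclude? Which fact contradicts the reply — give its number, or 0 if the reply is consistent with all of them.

0

The question "Who did ... to ...?" targets the recipient, so in the reply the focus falls on "Selin".
"Only" then excludes alternative recipients while the background — agent = Harriet, thing = the dossier, setting = on Wednesday — is held fixed.
No listed fact shares that background with another recipient. Nothing contradicts the reply.
(Fact (4) would refute a reading with focus on the setting — but that is not what the question asks.)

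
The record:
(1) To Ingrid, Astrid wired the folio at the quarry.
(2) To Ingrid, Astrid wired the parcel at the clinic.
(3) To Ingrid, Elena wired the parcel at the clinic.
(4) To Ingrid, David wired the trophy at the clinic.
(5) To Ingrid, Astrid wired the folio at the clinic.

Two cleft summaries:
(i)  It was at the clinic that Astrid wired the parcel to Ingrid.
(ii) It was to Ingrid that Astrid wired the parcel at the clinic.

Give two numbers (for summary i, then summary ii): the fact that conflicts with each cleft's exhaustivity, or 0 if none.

0, 0

Summary (i) focuses "at the clinic" (the setting); background Astrid as agent and the parcel as thing and Ingrid as recipient. No fact matches that background with a different setting, so 0.
Summary (ii) focuses "Ingrid" (the recipient); background Astrid as agent and the parcel as thing and at the clinic as setting. No fact matches that background with a different recipient, so 0.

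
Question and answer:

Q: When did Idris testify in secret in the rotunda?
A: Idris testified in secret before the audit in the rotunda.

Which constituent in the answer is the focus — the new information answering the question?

before the audit

The wh-word "when" asks about the time.
In the answer, "Idris", "in secret" and "in the rotunda" are given — repeated from the question.
The constituent filling the time gap is "before the audit"; that is the focus and would carry nuclear stress.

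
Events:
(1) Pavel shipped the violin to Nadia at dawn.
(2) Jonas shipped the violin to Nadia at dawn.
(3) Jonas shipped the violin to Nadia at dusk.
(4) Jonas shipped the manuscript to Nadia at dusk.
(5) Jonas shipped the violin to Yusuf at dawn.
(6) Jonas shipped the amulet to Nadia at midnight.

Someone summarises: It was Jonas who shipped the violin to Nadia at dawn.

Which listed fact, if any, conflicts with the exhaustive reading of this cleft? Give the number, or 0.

1

The cleft puts "Jonas" in focus and presupposes the open proposition with same thing, recipient, setting (the violin / Nadia / at dawn).
Exhaustivity: Jonas is the only agent satisfying that background.
Fact (1) shares the background but with agent = Pavel; exhaustivity is violated.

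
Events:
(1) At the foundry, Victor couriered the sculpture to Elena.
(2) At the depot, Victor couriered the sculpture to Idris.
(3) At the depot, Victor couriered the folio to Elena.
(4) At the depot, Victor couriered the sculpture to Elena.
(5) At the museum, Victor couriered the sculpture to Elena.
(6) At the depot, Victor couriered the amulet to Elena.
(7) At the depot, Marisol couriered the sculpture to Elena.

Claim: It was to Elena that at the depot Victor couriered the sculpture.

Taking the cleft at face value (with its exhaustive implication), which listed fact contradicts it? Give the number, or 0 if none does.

The cleft puts "Elena" in focus and presupposes the open proposition with Victor as agent and the sculpture as thing and at the depot as setting.
The exhaustive reading says no other recipient fits that background.
Fact (2) shares the background but with recipient = Idris; exhaustivity is violated.

2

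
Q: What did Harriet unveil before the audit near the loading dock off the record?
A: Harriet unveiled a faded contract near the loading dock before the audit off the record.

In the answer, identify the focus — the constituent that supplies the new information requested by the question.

a faded contract

The wh-word "what" asks about the direct object.
In the answer, "Harriet", "before the audit", "off the record" and "near the loading dock" are given — repeated from the question.
The constituent filling the direct object gap is "a faded contract"; that is the focus and would carry nuclear stress.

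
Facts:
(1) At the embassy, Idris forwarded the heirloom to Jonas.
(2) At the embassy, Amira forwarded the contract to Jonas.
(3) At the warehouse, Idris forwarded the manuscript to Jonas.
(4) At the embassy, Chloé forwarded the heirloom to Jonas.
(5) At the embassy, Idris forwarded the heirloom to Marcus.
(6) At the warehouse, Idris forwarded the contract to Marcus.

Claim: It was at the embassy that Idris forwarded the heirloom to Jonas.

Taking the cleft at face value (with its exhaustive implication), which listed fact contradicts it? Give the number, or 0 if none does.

0

Focus of the cleft: "at the embassy" (the setting). Presupposed background: Idris as agent and the heirloom as thing and Jonas as recipient.
The exhaustive reading says no other setting fits that background.
Every other fact differs from the presupposition on some backgrounded slot, so none challenges the exhaustivity.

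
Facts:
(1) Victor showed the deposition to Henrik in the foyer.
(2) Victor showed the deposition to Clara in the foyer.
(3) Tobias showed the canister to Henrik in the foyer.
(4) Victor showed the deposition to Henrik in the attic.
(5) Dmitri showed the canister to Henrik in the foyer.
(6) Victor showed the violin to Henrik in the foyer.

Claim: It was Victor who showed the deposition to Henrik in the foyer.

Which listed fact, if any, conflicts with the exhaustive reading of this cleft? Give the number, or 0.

0

Focus of the cleft: "Victor" (the agent). Presupposed background: the deposition as thing and Henrik as recipient and in the foyer as setting.
Exhaustivity: Victor is the only agent satisfying that background.
No listed fact matches the background with a different agent. Exhaustivity holds.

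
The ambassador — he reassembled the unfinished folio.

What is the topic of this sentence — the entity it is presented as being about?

The construction explicitly marks "the ambassador" as what the sentence is about — the topic.
The remainder of the clause is the comment (what is said about the topic).

the ambassador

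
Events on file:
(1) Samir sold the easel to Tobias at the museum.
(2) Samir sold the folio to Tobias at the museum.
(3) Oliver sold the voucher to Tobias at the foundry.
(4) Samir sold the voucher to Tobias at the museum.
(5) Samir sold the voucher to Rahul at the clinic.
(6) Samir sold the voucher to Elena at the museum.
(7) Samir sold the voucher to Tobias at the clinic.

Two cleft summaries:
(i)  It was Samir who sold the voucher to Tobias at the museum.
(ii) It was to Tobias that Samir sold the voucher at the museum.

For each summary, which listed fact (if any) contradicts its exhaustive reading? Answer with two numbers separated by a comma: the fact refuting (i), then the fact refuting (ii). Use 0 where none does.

0, 6

(i): focus "Samir". No fact shares same thing, recipient, setting (the voucher / Tobias / at the museum) with a different agent. 0.
(ii): focus "Tobias". Looking for same agent, thing, setting (Samir / the voucher / at the museum) with some other recipient — fact (6) has Elena there. Refuted.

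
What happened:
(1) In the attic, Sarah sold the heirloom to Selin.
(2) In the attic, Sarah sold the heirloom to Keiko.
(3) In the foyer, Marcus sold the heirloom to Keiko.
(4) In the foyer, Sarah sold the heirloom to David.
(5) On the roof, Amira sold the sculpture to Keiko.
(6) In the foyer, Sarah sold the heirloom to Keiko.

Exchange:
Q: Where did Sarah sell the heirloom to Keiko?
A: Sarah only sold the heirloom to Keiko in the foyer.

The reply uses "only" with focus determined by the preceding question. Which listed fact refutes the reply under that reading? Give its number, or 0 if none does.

Answering "Where did ...?" puts focus on the setting — here, "in the foyer".
So "only" ranges over settings; the rest (same agent, thing, recipient (Sarah / the heirloom / Keiko)) is presupposed.
Fact (2) shares the background with a different setting (in the attic) — counterexample.
(Fact (4) would refute a reading with focus on the recipient — but that is not what the question asks.)

2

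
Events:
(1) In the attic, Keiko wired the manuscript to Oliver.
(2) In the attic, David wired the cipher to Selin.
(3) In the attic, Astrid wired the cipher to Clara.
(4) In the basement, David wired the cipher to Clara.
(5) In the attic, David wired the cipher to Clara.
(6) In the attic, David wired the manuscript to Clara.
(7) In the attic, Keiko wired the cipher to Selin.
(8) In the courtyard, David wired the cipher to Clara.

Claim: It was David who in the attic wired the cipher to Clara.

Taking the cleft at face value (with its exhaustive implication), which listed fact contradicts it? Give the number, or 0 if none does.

Focus of the cleft: "David" (the agent). Presupposed background: thing = the cipher, recipient = Clara, setting = in the attic.
The exhaustive reading says no other agent fits that background.
But fact (3) also has thing = the cipher, recipient = Clara, setting = in the attic, with agent = Astrid — so the exhaustive reading fails.

3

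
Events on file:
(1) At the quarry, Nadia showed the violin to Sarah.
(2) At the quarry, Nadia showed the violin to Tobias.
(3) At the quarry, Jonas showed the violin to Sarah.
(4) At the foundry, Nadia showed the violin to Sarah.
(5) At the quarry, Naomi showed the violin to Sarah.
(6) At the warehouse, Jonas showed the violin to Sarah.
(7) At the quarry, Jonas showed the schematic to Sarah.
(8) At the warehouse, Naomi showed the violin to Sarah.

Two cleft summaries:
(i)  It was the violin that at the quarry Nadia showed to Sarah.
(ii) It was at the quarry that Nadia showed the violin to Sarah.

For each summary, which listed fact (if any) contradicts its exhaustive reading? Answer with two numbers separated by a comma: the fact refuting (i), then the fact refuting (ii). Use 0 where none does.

0, 4

(i): focus "the violin". No fact shares same agent, recipient, setting (Nadia / Sarah / at the quarry) with a different thing. 0.
(ii): focus "at the quarry". Looking for same agent, thing, recipient (Nadia / the violin / Sarah) with some other setting — fact (4) has at the foundry there. Refuted.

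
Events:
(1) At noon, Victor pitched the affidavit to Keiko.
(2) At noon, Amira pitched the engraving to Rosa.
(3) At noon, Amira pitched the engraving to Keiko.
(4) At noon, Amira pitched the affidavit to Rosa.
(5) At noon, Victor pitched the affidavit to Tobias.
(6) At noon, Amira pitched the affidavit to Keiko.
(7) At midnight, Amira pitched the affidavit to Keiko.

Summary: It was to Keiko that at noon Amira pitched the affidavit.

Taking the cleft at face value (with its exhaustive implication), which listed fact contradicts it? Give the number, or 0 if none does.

Focus of the cleft: "Keiko" (the recipient). Presupposed background: Amira as agent and the affidavit as thing and at noon as setting.
Exhaustivity: Keiko is the only recipient satisfying that background.
But fact (4) also has Amira as agent and the affidavit as thing and at noon as setting, with recipient = Rosa — so the exhaustive reading fails.

4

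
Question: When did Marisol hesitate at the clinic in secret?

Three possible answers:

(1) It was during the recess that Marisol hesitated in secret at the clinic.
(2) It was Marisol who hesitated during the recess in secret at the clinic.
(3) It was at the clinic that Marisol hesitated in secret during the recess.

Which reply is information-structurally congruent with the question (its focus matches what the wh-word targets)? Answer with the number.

The question word "when" targets the time.
Option (1) clefts "during the recess" — that matches what the question asks about.
Option (2) clefts "Marisol" — the subject (agent), not what was asked.
Option (3) clefts "at the clinic" — the location, not what was asked.
So the congruent reply is (1).

1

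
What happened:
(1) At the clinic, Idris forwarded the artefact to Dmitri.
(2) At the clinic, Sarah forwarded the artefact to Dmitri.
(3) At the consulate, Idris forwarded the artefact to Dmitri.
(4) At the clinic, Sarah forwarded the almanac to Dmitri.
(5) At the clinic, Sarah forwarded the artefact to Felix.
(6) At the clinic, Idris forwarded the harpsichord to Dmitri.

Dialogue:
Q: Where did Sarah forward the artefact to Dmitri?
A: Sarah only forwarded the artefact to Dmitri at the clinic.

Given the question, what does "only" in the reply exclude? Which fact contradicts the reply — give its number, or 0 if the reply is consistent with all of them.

0

The question "Where did ...?" targets the setting, so in the reply the focus falls on "at the clinic".
So "only" ranges over settings; the rest (same agent, thing, recipient (Sarah / the artefact / Dmitri)) is presupposed.
No listed fact shares that background with another setting. Nothing contradicts the reply.
(Fact (4) would refute a reading with focus on the thing — but that is not what the question asks.)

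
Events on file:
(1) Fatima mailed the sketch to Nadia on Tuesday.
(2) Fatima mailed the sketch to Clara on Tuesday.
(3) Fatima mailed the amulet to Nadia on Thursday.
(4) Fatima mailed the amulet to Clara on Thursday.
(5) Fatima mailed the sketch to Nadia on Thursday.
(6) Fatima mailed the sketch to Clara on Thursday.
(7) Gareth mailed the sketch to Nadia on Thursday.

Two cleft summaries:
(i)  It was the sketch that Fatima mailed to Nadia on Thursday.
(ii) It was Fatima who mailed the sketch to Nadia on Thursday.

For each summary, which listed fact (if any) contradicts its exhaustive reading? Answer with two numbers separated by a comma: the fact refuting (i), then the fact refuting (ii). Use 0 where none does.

3, 7

Summary (i) focuses "the sketch" (the thing); background agent = Fatima, recipient = Nadia, setting = on Thursday. Fact (3) matches that background with thing = the amulet — refutes (i).
Summary (ii) focuses "Fatima" (the agent); background thing = the sketch, recipient = Nadia, setting = on Thursday. Fact (7) matches that background with agent = Gareth — refutes (ii).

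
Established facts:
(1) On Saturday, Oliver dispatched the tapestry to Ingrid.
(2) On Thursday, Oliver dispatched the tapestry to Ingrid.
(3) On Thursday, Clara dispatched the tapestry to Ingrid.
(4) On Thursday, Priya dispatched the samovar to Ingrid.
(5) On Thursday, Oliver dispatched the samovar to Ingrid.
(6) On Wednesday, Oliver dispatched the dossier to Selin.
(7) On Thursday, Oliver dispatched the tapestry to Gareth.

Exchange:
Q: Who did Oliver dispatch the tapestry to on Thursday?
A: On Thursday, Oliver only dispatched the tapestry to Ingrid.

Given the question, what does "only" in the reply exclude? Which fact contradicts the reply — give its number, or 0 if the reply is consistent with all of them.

7

The question "Who did ... to ...?" targets the recipient, so in the reply the focus falls on "Ingrid".
"Only" then excludes alternative recipients while the background — agent = Oliver, thing = the tapestry, setting = on Thursday — is held fixed.
Fact (7) keeps agent = Oliver, thing = the tapestry, setting = on Thursday but has recipient = Gareth; that refutes the reply.
(Fact (1) would refute a reading with focus on the setting — but that is not what the question asks.)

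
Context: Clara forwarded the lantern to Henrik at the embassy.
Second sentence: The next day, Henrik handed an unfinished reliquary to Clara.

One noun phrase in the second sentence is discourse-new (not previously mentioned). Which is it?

an unfinished reliquary

"Henrik" and "Clara" in the second sentence are given — already mentioned in the context.
"an unfinished reliquary" has no antecedent in the context; it is discourse-new (the indefinite article also signals a new referent).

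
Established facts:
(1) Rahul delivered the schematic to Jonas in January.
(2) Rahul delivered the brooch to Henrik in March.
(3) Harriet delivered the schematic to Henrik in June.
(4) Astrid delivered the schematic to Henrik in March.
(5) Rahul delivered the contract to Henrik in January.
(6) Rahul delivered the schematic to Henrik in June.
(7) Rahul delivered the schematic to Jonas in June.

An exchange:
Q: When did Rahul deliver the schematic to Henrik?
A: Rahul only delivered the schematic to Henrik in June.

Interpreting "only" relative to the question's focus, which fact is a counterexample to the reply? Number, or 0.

0

Answering "When did ...?" puts focus on the setting — here, "in June".
"Only" then excludes alternative settings while the background — Rahul as agent and the schematic as thing and Henrik as recipient — is held fixed.
No listed fact shares that background with another setting. Nothing contradicts the reply.
(Fact (7) would refute a reading with focus on the recipient — but that is not what the question asks.)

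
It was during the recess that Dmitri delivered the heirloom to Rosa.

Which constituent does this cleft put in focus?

during the recess

In an it-cleft "It was X that/who ...", the clefted constituent X is the focus; the that/who-clause expresses the presupposed open proposition.
Here the focus is "during the recess". The backgrounded (presupposed) material includes "Dmitri", "the heirloom" and "to Rosa".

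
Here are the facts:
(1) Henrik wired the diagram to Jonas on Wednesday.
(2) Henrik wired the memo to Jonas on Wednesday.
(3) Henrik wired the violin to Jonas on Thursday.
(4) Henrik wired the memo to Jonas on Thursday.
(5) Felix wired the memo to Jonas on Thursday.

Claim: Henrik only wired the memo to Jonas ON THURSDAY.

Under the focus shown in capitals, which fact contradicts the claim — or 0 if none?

2

Focus (in capitals) is "on Thursday" — the setting. "Only" excludes alternative settings while holding fixed agent = Henrik, thing = the memo, recipient = Jonas.
Fact (2) shares the background but differs in setting (on Wednesday) — a counterexample.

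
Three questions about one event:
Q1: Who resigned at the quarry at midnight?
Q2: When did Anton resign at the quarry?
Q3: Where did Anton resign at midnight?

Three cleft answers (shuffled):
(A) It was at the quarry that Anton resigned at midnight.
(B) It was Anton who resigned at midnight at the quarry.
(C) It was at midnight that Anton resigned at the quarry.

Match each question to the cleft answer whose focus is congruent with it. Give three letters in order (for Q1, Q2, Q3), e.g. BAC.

BCA

Q1 asks about the subject (agent); cleft (B) focuses "Anton", which is the subject (agent) — so Q1 → B.
Q2 asks about the time; cleft (C) focuses "at midnight", which is the time — so Q2 → C.
Q3 asks about the location; cleft (A) focuses "at the quarry", which is the location — so Q3 → A.
Mapping: Q1→B, Q2→C, Q3→A.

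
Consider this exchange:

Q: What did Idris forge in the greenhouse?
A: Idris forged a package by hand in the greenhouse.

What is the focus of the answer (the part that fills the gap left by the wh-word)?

a package

The wh-word "what" asks about the direct object.
In the answer, "Idris" and "in the greenhouse" are given — repeated from the question.
"by hand" is also new, but it specifies the manner, which is not what the question asks about — so it is not the focus.
The constituent filling the direct object gap is "a package"; that is the focus.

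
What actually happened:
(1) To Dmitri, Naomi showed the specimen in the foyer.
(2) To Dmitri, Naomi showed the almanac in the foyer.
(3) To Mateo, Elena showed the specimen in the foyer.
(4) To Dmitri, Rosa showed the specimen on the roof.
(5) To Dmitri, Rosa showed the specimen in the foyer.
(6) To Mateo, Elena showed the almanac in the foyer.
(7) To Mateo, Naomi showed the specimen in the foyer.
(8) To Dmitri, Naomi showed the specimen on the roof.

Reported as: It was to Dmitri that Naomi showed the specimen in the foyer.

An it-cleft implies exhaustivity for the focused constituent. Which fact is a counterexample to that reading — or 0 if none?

7

The cleft puts "Dmitri" in focus and presupposes the open proposition with Naomi as agent and the specimen as thing and in the foyer as setting.
Exhaustivity: Dmitri is the only recipient satisfying that background.
But fact (7) also has Naomi as agent and the specimen as thing and in the foyer as setting, with recipient = Mateo — so the exhaustive reading fails.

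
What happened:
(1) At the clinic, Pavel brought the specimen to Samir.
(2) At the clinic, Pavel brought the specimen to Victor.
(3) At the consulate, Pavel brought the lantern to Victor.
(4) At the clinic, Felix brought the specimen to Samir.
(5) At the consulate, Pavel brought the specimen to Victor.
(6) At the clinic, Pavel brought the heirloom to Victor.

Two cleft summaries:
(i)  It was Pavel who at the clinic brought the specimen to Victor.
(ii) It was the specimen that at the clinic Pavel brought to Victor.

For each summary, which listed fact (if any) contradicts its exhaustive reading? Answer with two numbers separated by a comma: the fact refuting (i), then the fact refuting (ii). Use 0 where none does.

0, 6

(i): focus "Pavel". No fact shares the specimen as thing and Victor as recipient and at the clinic as setting with a different agent. 0.
(ii): focus "the specimen". Looking for Pavel as agent and Victor as recipient and at the clinic as setting with some other thing — fact (6) has the heirloom there. Refuted.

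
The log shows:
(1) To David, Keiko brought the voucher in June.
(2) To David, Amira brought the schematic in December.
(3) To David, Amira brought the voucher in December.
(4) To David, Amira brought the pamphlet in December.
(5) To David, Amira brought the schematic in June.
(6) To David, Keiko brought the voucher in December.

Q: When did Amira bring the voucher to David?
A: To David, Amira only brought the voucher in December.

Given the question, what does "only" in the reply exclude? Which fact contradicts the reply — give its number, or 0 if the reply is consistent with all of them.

0

Answering "When did ...?" puts focus on the setting — here, "in December".
"Only" then excludes alternative settings while the background — same agent, thing, recipient (Amira / the voucher / David) — is held fixed.
No fact keeps same agent, thing, recipient (Amira / the voucher / David) while changing the setting; every other fact differs on something backgrounded. The reply stands.
(Fact (2) would refute a reading with focus on the thing — but that is not what the question asks.)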